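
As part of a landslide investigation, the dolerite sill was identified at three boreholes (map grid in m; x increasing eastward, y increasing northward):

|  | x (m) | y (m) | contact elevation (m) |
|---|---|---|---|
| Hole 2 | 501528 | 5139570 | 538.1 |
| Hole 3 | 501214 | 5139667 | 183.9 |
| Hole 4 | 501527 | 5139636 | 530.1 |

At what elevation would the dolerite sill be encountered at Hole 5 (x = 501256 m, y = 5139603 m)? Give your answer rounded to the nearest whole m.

Let the plane be z = a·x + b·y + c.
Hole 3−Hole 2: −314a + 97b = −354.2;  Hole 4−Hole 2: −1a + 66b = −8.
Solving gives a = 1.09570951, b = −0.10461046.
Then c = 538.1 − a·501528 − b·5139570 = −11338.11.
At (501256, 5139603): z = 549231.0 − 537656.2 − 11338.11 = 236.6 m.

237 m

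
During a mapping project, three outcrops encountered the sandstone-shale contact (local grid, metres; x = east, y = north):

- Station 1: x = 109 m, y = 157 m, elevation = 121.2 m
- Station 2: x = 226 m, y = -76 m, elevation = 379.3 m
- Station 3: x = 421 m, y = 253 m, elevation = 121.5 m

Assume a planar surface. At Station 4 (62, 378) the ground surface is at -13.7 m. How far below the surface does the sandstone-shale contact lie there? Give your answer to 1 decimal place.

Two edge vectors: Station 1→Station 2 = (117, -233, 258.1), Station 1→Station 3 = (312, 96, 0.3).
Normal n = (Station 1→Station 2) × (Station 1→Station 3) = (-24847.5, 80492.1, 83928).
So ∂z/∂x = −n_x/n_z = 0.29606 and ∂z/∂y = −n_y/n_z = −0.95906.
Intercept c from Station 1: 121.2 − 32.27 + 150.57 = 239.50.
At (62, 378): z_contact = 18.36 − 362.53 + 239.50 = -104.67 m.
Depth below ground = -13.7 − (-104.67) = 91.0 m.

91.0 m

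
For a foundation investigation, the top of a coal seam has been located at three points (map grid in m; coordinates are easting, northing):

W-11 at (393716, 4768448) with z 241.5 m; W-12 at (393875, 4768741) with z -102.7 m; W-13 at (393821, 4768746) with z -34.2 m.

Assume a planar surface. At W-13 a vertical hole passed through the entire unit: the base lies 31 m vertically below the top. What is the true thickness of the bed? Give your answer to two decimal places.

Two edge vectors: W-11→W-12 = (159, 293, -344.2), W-11→W-13 = (105, 298, -275.7).
Normal n = (W-11→W-12) × (W-11→W-13) = (21791.5, 7695.3, 16617).
So ∂z/∂easting = −n_x/n_z = −1.31140 and ∂z/∂northing = −n_y/n_z = −0.46310.
|∇z| = √(a²+b²) = 1.39076, so dip δ = arctan(1.39076) = 54.28°.
True thickness = vertical thickness × cos δ = 31 × cos 54.28° = 18.10 m.

18.10 m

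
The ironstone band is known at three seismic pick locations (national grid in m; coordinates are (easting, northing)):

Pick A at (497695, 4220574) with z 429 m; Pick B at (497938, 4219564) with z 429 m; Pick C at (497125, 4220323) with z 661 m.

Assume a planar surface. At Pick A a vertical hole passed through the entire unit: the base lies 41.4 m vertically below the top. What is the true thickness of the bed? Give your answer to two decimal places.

38.72 m

Let the plane be z = a·E + b·N + c.
Pick B−Pick A: 243a − 1010b = 0;  Pick C−Pick A: −570a − 251b = 232.
Solving gives a = −0.36803, b = −0.08855.
|∇z| = √(a²+b²) = 0.37853, so dip δ = arctan(0.37853) = 20.73°.
True thickness = vertical thickness × cos δ = 41.4 × cos 20.73° = 38.72 m.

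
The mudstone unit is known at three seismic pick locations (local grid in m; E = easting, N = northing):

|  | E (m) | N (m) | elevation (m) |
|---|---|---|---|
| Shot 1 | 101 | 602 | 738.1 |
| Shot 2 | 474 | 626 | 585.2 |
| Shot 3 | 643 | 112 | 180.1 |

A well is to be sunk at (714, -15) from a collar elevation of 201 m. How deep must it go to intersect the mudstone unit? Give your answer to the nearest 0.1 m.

134.2 m

Let the plane be z = a·E + b·N + c.
Shot 2−Shot 1: 373a + 24b = −152.9;  Shot 3−Shot 1: 542a − 490b = −558.
Solving gives a = −0.45109, b = 0.63982.
Then c = 738.1 − a·101 − b·602 = 398.49.
At (714, -15): z_contact = −322.08 − 9.60 + 398.49 = 66.82 m.
Depth below ground = 201 − 66.82 = 134.2 m.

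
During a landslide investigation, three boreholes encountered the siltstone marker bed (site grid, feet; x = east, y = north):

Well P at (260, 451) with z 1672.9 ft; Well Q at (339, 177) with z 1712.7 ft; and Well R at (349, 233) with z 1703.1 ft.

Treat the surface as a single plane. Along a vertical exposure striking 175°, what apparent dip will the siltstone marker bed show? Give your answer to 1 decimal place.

8.9°

Let the plane be z = a·x + b·y + c.
Well Q−Well P: 79a − 274b = 39.8;  Well R−Well P: 89a − 218b = 30.2.
Solving gives a = −0.05606, b = −0.16142.
Unit vector along 175° is (sin 175°, cos 175°) = (0.0872, -0.9962).
Slope in that direction = a·(0.0872) + b·(-0.9962) = 0.15592.
Apparent dip = arctan|0.15592| = 8.9° (true dip is 9.7°, so apparent ≤ true as expected).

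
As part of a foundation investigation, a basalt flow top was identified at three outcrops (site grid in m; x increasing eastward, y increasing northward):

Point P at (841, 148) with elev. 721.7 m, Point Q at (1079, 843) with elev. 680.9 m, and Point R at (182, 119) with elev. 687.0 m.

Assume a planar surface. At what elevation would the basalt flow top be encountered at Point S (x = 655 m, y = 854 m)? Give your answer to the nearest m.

Let the plane be z = a·x + b·y + c.
Point Q−Point P: 238a + 695b = −40.8;  Point R−Point P: −659a − 29b = −34.7.
Solving gives a = 0.05608, b = −0.07791.
Then c = 721.7 − a·841 − b·148 = 686.06.
At (655, 854): z = 36.7 − 66.5 + 686.06 = 656.3 m.

656 m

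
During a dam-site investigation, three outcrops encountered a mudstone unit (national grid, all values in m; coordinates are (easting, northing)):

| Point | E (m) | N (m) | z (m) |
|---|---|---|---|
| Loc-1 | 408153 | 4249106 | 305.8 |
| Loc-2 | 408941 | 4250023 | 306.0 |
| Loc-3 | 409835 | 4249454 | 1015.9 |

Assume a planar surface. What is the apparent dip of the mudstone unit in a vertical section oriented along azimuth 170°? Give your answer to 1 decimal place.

Let the plane be z = a·E + b·N + c.
Loc-2−Loc-1: 788a + 917b = 0.2;  Loc-3−Loc-1: 1682a + 348b = 710.1.
Solving gives a = 0.51341, b = −0.44097.
Unit vector along 170° is (sin 170°, cos 170°) = (0.1736, -0.9848).
Slope in that direction = a·(0.1736) + b·(-0.9848) = 0.52342.
Apparent dip = arctan|0.52342| = 27.6° (true dip is 34.1°, so apparent ≤ true as expected).

27.6°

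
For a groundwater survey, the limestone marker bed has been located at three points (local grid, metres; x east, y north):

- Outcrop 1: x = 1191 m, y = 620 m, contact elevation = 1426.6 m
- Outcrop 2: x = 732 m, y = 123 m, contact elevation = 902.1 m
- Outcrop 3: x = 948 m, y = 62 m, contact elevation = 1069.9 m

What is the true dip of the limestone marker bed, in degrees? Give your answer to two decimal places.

Let the plane be z = a·x + b·y + c.
Outcrop 2−Outcrop 1: −459a − 497b = −524.5;  Outcrop 3−Outcrop 1: −243a − 558b = −356.7.
Solving gives a = 0.85253, b = 0.26798.
Gradient magnitude |∇z| = √(a² + b²) = √(0.72681 + 0.07182) = 0.89366.
True dip = arctan(0.89366) = 41.79°, dipping toward WSW (azimuth ≈ 253°).

41.79°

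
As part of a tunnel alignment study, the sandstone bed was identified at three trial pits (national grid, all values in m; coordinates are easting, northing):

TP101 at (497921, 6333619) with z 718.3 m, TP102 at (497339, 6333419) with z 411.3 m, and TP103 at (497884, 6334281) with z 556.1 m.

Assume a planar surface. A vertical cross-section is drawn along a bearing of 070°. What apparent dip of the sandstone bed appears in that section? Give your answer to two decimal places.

Two edge vectors: TP101→TP102 = (-582, -200, -307), TP101→TP103 = (-37, 662, -162.2).
Normal n = (TP101→TP102) × (TP101→TP103) = (235674, -83041.4, -392684).
So ∂z/∂easting = −n_x/n_z = 0.60016 and ∂z/∂northing = −n_y/n_z = −0.21147.
Unit vector along 070° is (sin 70°, cos 70°) = (0.9397, 0.3420).
Slope in that direction = a·(0.9397) + b·(0.3420) = 0.49164.
Apparent dip = arctan|0.49164| = 26.18° (true dip is 32.5°, so apparent ≤ true as expected).

26.18°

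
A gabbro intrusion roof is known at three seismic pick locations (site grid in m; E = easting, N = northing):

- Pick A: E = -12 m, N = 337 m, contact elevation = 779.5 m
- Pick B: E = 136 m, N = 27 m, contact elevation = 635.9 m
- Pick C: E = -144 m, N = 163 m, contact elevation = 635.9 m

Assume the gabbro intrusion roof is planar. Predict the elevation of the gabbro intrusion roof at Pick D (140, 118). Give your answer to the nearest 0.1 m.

692.0 m

Two edge vectors: Pick A→Pick B = (148, -310, -143.6), Pick A→Pick C = (-132, -174, -143.6).
Normal n = (Pick A→Pick B) × (Pick A→Pick C) = (19529.6, 40208, -66672).
So ∂z/∂E = −n_x/n_z = 0.29292 and ∂z/∂N = −n_y/n_z = 0.60307.
Intercept c from Pick A: 779.5 + 3.52 − 203.24 = 579.78.
At (140, 118): z = 41.0 + 71.2 + 579.78 = 692.0 m.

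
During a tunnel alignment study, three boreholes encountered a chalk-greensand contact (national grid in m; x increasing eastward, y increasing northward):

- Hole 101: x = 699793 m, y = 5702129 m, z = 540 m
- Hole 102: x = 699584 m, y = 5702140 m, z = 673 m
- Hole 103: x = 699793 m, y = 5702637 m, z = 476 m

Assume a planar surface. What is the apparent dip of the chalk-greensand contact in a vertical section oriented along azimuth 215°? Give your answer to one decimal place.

25.3°

Two edge vectors: Hole 101→Hole 102 = (-209, 11, 133), Hole 101→Hole 103 = (0, 508, -64).
Normal n = (Hole 101→Hole 102) × (Hole 101→Hole 103) = (-68268, -13376, -106172).
So ∂z/∂x = −n_x/n_z = −0.64299 and ∂z/∂y = −n_y/n_z = −0.12598.
Unit vector along 215° is (sin 215°, cos 215°) = (-0.5736, -0.8192).
Slope in that direction = a·(-0.5736) + b·(-0.8192) = 0.47201.
Apparent dip = arctan|0.47201| = 25.3° (true dip is 33.2°, so apparent ≤ true as expected).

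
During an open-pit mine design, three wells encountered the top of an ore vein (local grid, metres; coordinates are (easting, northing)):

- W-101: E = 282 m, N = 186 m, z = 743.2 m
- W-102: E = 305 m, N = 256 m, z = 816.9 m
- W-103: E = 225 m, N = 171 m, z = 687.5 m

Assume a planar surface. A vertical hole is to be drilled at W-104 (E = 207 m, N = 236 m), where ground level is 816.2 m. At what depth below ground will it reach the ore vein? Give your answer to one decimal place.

Two edge vectors: W-101→W-102 = (23, 70, 73.7), W-101→W-103 = (-57, -15, -55.7).
Normal n = (W-101→W-102) × (W-101→W-103) = (-2793.5, -2919.8, 3645).
So ∂z/∂E = −n_x/n_z = 0.76639 and ∂z/∂N = −n_y/n_z = 0.80104.
Intercept c from W-101: 743.2 − 216.12 − 148.99 = 378.08.
At (207, 236): z_contact = 158.64 + 189.05 + 378.08 = 725.77 m.
Depth below ground = 816.2 − 725.77 = 90.4 m.

90.4 m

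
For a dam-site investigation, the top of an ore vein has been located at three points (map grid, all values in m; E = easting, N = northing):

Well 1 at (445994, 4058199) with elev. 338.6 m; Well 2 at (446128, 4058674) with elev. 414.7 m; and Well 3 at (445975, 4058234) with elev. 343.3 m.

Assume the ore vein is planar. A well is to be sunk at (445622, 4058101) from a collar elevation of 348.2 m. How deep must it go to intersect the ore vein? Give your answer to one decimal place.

Two edge vectors: Well 1→Well 2 = (134, 475, 76.1), Well 1→Well 3 = (-19, 35, 4.7).
Normal n = (Well 1→Well 2) × (Well 1→Well 3) = (-431, -2075.7, 13715).
So ∂z/∂E = −n_x/n_z = 0.031425447 and ∂z/∂N = −n_y/n_z = 0.151345242.
Intercept c from Well 1: 338.6 − 14015.56 − 614189.11 = −627866.07.
At (445622, 4058101): z_contact = 14003.87 + 614174.28 − 627866.07 = 312.08 m.
Depth below ground = 348.2 − 312.08 = 36.1 m.

36.1 m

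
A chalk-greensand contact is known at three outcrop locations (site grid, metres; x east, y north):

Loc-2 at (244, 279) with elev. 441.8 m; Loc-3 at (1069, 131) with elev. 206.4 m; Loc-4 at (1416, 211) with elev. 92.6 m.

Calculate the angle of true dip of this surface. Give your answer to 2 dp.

17.81°

Two edge vectors: Loc-2→Loc-3 = (825, -148, -235.4), Loc-2→Loc-4 = (1172, -68, -349.2).
Normal n = (Loc-2→Loc-3) × (Loc-2→Loc-4) = (35674.4, 12201.2, 117356).
So ∂z/∂x = −n_x/n_z = −0.30398 and ∂z/∂y = −n_y/n_z = −0.10397.
Gradient magnitude |∇z| = √(a² + b²) = √(0.09241 + 0.01081) = 0.32127.
True dip = arctan(0.32127) = 17.81°, dipping toward ENE (azimuth ≈ 071°).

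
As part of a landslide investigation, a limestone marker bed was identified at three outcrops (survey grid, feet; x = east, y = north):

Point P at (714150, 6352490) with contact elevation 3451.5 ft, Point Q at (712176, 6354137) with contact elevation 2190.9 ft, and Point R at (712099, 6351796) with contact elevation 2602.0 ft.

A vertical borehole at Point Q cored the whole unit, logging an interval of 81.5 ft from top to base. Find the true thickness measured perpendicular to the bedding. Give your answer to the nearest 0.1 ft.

Let the plane be z = a·x + b·y + c.
Point Q−Point P: −1974a + 1647b = −1260.6;  Point R−Point P: −2051a − 694b = −849.5.
Solving gives a = 0.47894, b = −0.19136.
|∇z| = √(a²+b²) = 0.51575, so dip δ = arctan(0.51575) = 27.28°.
True thickness = vertical thickness × cos δ = 81.5 × cos 27.28° = 72.4 ft.

72.4 ft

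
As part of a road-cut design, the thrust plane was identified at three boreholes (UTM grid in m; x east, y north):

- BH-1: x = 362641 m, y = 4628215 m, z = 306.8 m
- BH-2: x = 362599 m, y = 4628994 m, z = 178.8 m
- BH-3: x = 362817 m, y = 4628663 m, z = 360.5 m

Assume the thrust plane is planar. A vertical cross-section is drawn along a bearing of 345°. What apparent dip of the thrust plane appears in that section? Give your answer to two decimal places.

Let the plane be z = a·x + b·y + c.
BH-2−BH-1: −42a + 779b = −128;  BH-3−BH-1: 176a + 448b = 53.7.
Solving gives a = 0.63607, b = −0.13002.
Unit vector along 345° is (sin 345°, cos 345°) = (-0.2588, 0.9659).
Slope in that direction = a·(-0.2588) + b·(0.9659) = −0.29022.
Apparent dip = arctan|0.29022| = 16.18° (true dip is 33.0°, so apparent ≤ true as expected).

16.18°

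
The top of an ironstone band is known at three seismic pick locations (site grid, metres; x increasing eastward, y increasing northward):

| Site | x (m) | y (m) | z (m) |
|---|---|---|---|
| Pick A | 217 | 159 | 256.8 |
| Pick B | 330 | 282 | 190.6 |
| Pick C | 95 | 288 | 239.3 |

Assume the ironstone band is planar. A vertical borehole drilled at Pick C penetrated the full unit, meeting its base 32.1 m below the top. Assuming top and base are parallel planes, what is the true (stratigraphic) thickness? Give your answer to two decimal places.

Let the plane be z = a·x + b·y + c.
Pick B−Pick A: 113a + 123b = −66.2;  Pick C−Pick A: −122a + 129b = −17.5.
Solving gives a = −0.21591, b = −0.33985.
|∇z| = √(a²+b²) = 0.40264, so dip δ = arctan(0.40264) = 21.93°.
True thickness = vertical thickness × cos δ = 32.1 × cos 21.93° = 29.78 m.

29.78 m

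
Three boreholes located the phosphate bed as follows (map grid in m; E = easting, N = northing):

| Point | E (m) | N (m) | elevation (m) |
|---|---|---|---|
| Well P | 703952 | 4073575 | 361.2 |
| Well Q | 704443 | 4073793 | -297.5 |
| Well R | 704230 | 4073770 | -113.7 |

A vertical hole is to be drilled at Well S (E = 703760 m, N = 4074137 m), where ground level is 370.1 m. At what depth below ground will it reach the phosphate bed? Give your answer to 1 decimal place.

673.3 m

Let the plane be z = a·E + b·N + c.
Well Q−Well P: 491a + 218b = −658.7;  Well R−Well P: 278a + 195b = −474.9.
Solving gives a = −0.709094790, b = −1.424469992.
Then c = 361.2 − a·703952 − b·4073575 = 6302215.24.
At (703760, 4074137): z_contact = −499032.55 − 5803485.90 + 6302215.24 = -303.21 m.
Depth below ground = 370.1 − (-303.21) = 673.3 m.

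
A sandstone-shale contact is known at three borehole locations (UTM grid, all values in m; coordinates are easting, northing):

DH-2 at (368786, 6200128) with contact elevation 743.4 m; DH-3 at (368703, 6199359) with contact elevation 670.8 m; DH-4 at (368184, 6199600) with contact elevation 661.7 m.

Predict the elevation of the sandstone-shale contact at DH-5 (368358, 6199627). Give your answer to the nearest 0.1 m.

674.2 m

Two edge vectors: DH-2→DH-3 = (-83, -769, -72.6), DH-2→DH-4 = (-602, -528, -81.7).
Normal n = (DH-2→DH-3) × (DH-2→DH-4) = (24494.5, 36924.1, -419114).
So ∂z/∂easting = −n_x/n_z = 0.058443526 and ∂z/∂northing = −n_y/n_z = 0.088100374.
Intercept c from DH-2: 743.4 − 21553.15 − 546233.59 = −567043.35.
At (368358, 6199627): z = 21528.1 + 546189.5 − 567043.35 = 674.2 m.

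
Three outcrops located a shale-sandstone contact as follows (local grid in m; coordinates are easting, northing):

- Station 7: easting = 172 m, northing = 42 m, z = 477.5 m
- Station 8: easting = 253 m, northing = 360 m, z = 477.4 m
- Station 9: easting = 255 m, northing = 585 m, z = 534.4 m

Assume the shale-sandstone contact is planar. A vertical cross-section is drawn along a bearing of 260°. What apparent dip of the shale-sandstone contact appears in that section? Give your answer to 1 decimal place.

44.1°

Let the plane be z = a·easting + b·northing + c.
Station 8−Station 7: 81a + 318b = −0.1;  Station 9−Station 7: 83a + 543b = 56.9.
Solving gives a = −1.03181, b = 0.26250.
Unit vector along 260° is (sin 260°, cos 260°) = (-0.9848, -0.1736).
Slope in that direction = a·(-0.9848) + b·(-0.1736) = 0.97055.
Apparent dip = arctan|0.97055| = 44.1° (true dip is 46.8°, so apparent ≤ true as expected).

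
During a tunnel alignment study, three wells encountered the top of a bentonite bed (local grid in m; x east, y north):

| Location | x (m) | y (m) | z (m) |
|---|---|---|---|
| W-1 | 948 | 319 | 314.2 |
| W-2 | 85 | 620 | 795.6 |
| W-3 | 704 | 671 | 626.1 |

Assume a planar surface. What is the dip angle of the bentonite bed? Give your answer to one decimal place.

Two edge vectors: W-1→W-2 = (-863, 301, 481.4), W-1→W-3 = (-244, 352, 311.9).
Normal n = (W-1→W-2) × (W-1→W-3) = (-75570.9, 151708.1, -230332).
So ∂z/∂x = −n_x/n_z = −0.32810 and ∂z/∂y = −n_y/n_z = 0.65865.
Gradient magnitude |∇z| = √(a² + b²) = √(0.10765 + 0.43382) = 0.73584.
True dip = arctan(0.73584) = 36.3°, dipping toward SSE (azimuth ≈ 154°).

36.3°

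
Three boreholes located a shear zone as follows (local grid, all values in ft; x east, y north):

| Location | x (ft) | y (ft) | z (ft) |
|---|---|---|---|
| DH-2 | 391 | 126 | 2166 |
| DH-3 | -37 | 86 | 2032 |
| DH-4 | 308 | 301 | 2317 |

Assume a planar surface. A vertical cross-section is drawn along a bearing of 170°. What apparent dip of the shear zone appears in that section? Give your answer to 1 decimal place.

Two edge vectors: DH-2→DH-3 = (-428, -40, -134), DH-2→DH-4 = (-83, 175, 151).
Normal n = (DH-2→DH-3) × (DH-2→DH-4) = (17410, 75750, -78220).
So ∂z/∂x = −n_x/n_z = 0.22258 and ∂z/∂y = −n_y/n_z = 0.96842.
Unit vector along 170° is (sin 170°, cos 170°) = (0.1736, -0.9848).
Slope in that direction = a·(0.1736) + b·(-0.9848) = −0.91506.
Apparent dip = arctan|0.91506| = 42.5° (true dip is 44.8°, so apparent ≤ true as expected).

42.5°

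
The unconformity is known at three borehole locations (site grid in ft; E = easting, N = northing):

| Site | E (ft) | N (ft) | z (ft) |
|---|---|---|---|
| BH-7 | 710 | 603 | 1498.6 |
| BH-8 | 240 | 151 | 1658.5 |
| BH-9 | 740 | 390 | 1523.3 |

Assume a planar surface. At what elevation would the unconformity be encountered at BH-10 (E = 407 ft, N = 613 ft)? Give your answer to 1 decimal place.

Two edge vectors: BH-7→BH-8 = (-470, -452, 159.9), BH-7→BH-9 = (30, -213, 24.7).
Normal n = (BH-7→BH-8) × (BH-7→BH-9) = (22894.3, 16406, 113670).
So ∂z/∂E = −n_x/n_z = −0.20141 and ∂z/∂N = −n_y/n_z = −0.14433.
Intercept c from BH-7: 1498.6 + 143.00 + 87.03 = 1728.63.
At (407, 613): z = −82.0 − 88.5 + 1728.63 = 1558.2 ft.

1558.2 ft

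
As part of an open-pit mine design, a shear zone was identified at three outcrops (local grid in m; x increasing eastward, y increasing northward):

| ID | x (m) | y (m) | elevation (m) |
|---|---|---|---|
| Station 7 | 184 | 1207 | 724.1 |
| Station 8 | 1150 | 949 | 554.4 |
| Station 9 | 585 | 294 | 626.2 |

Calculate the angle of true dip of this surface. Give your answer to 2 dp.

9.65°

Two edge vectors: Station 7→Station 8 = (966, -258, -169.7), Station 7→Station 9 = (401, -913, -97.9).
Normal n = (Station 7→Station 8) × (Station 7→Station 9) = (-129677.9, 26521.7, -778500).
So ∂z/∂x = −n_x/n_z = −0.16657 and ∂z/∂y = −n_y/n_z = 0.03407.
Gradient magnitude |∇z| = √(a² + b²) = √(0.02775 + 0.00116) = 0.17002.
True dip = arctan(0.17002) = 9.65°, dipping toward ESE (azimuth ≈ 102°).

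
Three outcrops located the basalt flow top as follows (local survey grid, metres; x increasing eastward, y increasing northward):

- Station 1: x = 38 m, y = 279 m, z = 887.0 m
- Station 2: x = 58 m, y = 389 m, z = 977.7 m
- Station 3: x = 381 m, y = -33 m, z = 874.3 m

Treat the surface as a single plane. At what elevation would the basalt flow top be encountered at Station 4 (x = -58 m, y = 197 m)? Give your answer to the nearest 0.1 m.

769.8 m

Two edge vectors: Station 1→Station 2 = (20, 110, 90.7), Station 1→Station 3 = (343, -312, -12.7).
Normal n = (Station 1→Station 2) × (Station 1→Station 3) = (26901.4, 31364.1, -43970).
So ∂z/∂x = −n_x/n_z = 0.61181 and ∂z/∂y = −n_y/n_z = 0.71331.
Intercept c from Station 1: 887 − 23.25 − 199.01 = 664.74.
At (-58, 197): z = −35.5 + 140.5 + 664.74 = 769.8 m.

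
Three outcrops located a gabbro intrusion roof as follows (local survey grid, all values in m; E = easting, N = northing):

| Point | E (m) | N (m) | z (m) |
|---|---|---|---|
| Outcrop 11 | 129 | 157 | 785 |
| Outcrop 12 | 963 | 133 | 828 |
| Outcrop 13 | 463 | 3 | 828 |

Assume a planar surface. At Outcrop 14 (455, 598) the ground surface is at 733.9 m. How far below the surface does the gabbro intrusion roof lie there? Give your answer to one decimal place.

12.5 m

Two edge vectors: Outcrop 11→Outcrop 12 = (834, -24, 43), Outcrop 11→Outcrop 13 = (334, -154, 43).
Normal n = (Outcrop 11→Outcrop 12) × (Outcrop 11→Outcrop 13) = (5590, -21500, -120420).
So ∂z/∂E = −n_x/n_z = 0.04642 and ∂z/∂N = −n_y/n_z = −0.17854.
Intercept c from Outcrop 11: 785 − 5.99 + 28.03 = 807.04.
At (455, 598): z_contact = 21.12 − 106.77 + 807.04 = 721.40 m.
Depth below ground = 733.9 − 721.40 = 12.5 m.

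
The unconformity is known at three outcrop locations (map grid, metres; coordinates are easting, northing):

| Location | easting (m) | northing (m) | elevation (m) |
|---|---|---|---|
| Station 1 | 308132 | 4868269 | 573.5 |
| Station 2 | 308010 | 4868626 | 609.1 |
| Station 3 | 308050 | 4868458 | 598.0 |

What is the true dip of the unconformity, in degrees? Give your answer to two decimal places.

18.00°

Two edge vectors: Station 1→Station 2 = (-122, 357, 35.6), Station 1→Station 3 = (-82, 189, 24.5).
Normal n = (Station 1→Station 2) × (Station 1→Station 3) = (2018.1, 69.8, 6216).
So ∂z/∂easting = −n_x/n_z = −0.32466 and ∂z/∂northing = −n_y/n_z = −0.01123.
Gradient magnitude |∇z| = √(a² + b²) = √(0.10541 + 0.00013) = 0.32486.
True dip = arctan(0.32486) = 18.00°, dipping toward E (azimuth ≈ 088°).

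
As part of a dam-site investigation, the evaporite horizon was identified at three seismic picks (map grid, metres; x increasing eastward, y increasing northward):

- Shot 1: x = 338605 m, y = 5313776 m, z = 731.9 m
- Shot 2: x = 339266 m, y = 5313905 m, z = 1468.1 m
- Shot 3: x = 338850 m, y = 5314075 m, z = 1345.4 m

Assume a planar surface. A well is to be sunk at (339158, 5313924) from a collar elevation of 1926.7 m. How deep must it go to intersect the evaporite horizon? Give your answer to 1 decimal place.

524.5 m

Let the plane be z = a·x + b·y + c.
Shot 2−Shot 1: 661a + 129b = 736.2;  Shot 3−Shot 1: 245a + 299b = 613.5.
Solving gives a = 0.849117048, b = 1.356074659.
Then c = 731.9 − a·338605 − b·5313776 = −7492660.36.
At (339158, 5313924): z_contact = 287984.84 + 7206077.68 − 7492660.36 = 1402.16 m.
Depth below ground = 1926.7 − 1402.16 = 524.5 m.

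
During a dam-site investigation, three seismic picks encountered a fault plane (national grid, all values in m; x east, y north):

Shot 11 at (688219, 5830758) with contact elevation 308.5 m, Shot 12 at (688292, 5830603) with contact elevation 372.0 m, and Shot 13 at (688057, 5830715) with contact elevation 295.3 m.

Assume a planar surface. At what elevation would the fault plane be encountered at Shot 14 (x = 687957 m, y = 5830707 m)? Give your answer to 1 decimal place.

281.0 m

Two edge vectors: Shot 11→Shot 12 = (73, -155, 63.5), Shot 11→Shot 13 = (-162, -43, -13.2).
Normal n = (Shot 11→Shot 12) × (Shot 11→Shot 13) = (4776.5, -9323.4, -28249).
So ∂z/∂x = −n_x/n_z = 0.169085631 and ∂z/∂y = −n_y/n_z = −0.330043541.
Intercept c from Shot 11: 308.5 − 116367.94 + 1924404.02 = 1808344.58.
At (687957, 5830707): z = 116323.6 − 1924387.2 + 1808344.58 = 281.0 m.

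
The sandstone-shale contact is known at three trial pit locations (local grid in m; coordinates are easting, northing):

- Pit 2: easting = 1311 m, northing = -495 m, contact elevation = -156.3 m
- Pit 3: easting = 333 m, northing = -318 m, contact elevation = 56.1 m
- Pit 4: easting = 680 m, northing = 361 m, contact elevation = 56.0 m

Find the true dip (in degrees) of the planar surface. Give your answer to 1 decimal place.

Two edge vectors: Pit 2→Pit 3 = (-978, 177, 212.4), Pit 2→Pit 4 = (-631, 856, 212.3).
Normal n = (Pit 2→Pit 3) × (Pit 2→Pit 4) = (-144237.3, 73605, -725481).
So ∂z/∂easting = −n_x/n_z = −0.19882 and ∂z/∂northing = −n_y/n_z = 0.10146.
Gradient magnitude |∇z| = √(a² + b²) = √(0.03953 + 0.01029) = 0.22321.
True dip = arctan(0.22321) = 12.6°, dipping toward ESE (azimuth ≈ 117°).

12.6°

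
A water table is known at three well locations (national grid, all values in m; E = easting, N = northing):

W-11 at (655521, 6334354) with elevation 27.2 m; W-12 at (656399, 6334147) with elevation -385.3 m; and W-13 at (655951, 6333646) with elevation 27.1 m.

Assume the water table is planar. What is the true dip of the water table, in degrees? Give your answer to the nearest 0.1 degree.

32.7°

Let the plane be z = a·E + b·N + c.
W-12−W-11: 878a − 207b = −412.5;  W-13−W-11: 430a − 708b = −0.1.
Solving gives a = −0.54829, b = −0.33286.
Gradient magnitude |∇z| = √(a² + b²) = √(0.30063 + 0.11080) = 0.64142.
True dip = arctan(0.64142) = 32.7°, dipping toward ENE (azimuth ≈ 059°).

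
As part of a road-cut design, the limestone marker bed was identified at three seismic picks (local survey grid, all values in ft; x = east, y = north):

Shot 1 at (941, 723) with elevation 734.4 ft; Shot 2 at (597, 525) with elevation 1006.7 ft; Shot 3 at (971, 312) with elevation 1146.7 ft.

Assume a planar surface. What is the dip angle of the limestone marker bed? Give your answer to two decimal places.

Two edge vectors: Shot 1→Shot 2 = (-344, -198, 272.3), Shot 1→Shot 3 = (30, -411, 412.3).
Normal n = (Shot 1→Shot 2) × (Shot 1→Shot 3) = (30279.9, 150000.2, 147324).
So ∂z/∂x = −n_x/n_z = −0.20553 and ∂z/∂y = −n_y/n_z = −1.01817.
Gradient magnitude |∇z| = √(a² + b²) = √(0.04224 + 1.03666) = 1.03870.
True dip = arctan(1.03870) = 46.09°, dipping toward NNE (azimuth ≈ 011°).

46.09°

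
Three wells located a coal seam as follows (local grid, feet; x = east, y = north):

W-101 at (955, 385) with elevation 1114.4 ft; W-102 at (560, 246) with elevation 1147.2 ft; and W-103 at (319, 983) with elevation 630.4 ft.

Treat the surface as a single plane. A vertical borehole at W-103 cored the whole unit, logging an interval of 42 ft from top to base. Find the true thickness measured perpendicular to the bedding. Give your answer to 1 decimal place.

34.9 ft

Let the plane be z = a·x + b·y + c.
W-102−W-101: −395a − 139b = 32.8;  W-103−W-101: −636a + 598b = −484.
Solving gives a = 0.14683, b = −0.65321.
|∇z| = √(a²+b²) = 0.66951, so dip δ = arctan(0.66951) = 33.80°.
True thickness = vertical thickness × cos δ = 42 × cos 33.80° = 34.9 ft.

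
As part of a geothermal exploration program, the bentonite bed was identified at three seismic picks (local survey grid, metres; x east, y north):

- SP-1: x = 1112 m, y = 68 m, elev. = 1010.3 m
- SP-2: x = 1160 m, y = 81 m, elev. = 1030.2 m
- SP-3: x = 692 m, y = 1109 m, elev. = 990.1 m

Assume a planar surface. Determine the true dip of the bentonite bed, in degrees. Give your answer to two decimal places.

21.86°

Let the plane be z = a·x + b·y + c.
SP-2−SP-1: 48a + 13b = 19.9;  SP-3−SP-1: −420a + 1041b = −20.2.
Solving gives a = 0.37848, b = 0.13330.
Gradient magnitude |∇z| = √(a² + b²) = √(0.14325 + 0.01777) = 0.40127.
True dip = arctan(0.40127) = 21.86°, dipping toward WSW (azimuth ≈ 251°).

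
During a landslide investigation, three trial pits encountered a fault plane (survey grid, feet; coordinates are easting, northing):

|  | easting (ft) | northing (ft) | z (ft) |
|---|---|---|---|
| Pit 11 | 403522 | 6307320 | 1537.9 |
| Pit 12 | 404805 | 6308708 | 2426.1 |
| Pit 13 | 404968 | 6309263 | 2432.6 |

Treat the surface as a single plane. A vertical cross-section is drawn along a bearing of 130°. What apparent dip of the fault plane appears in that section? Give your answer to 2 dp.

43.34°

Let the plane be z = a·easting + b·northing + c.
Pit 12−Pit 11: 1283a + 1388b = 888.2;  Pit 13−Pit 11: 1446a + 1943b = 894.7.
Solving gives a = 0.99611, b = −0.28084.
Unit vector along 130° is (sin 130°, cos 130°) = (0.7660, -0.6428).
Slope in that direction = a·(0.7660) + b·(-0.6428) = 0.94358.
Apparent dip = arctan|0.94358| = 43.34° (true dip is 46.0°, so apparent ≤ true as expected).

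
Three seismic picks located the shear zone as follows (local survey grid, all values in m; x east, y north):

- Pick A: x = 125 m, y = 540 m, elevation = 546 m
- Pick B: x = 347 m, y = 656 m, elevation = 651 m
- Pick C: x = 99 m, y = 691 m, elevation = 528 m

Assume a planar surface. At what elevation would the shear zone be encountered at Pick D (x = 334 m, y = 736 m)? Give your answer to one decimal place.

641.8 m

Let the plane be z = a·x + b·y + c.
Pick B−Pick A: 222a + 116b = 105;  Pick C−Pick A: −26a + 151b = −18.
Solving gives a = 0.49108, b = −0.03465.
Then c = 546 − a·125 − b·540 = 503.33.
At (334, 736): z = 164.0 − 25.5 + 503.33 = 641.8 m.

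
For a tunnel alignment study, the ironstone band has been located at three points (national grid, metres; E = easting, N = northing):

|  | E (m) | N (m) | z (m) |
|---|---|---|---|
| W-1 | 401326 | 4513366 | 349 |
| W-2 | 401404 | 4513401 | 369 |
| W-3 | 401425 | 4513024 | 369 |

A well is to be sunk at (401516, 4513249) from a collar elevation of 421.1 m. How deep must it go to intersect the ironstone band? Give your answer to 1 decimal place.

Two edge vectors: W-1→W-2 = (78, 35, 20), W-1→W-3 = (99, -342, 20).
Normal n = (W-1→W-2) × (W-1→W-3) = (7540, 420, -30141).
So ∂z/∂E = −n_x/n_z = 0.250157593 and ∂z/∂N = −n_y/n_z = 0.013934508.
Intercept c from W-1: 349 − 100394.75 − 62891.53 = −162937.28.
At (401516, 4513249): z_contact = 100442.28 + 62889.90 − 162937.28 = 394.90 m.
Depth below ground = 421.1 − 394.90 = 26.2 m.

26.2 m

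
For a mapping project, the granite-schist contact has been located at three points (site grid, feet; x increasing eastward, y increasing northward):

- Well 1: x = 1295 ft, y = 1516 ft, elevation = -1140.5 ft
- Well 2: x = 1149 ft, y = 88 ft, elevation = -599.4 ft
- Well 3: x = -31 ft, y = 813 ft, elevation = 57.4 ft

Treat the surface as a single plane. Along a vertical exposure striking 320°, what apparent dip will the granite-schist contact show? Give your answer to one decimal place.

13.8°

Let the plane be z = a·x + b·y + c.
Well 2−Well 1: −146a − 1428b = 541.1;  Well 3−Well 1: −1326a − 703b = 1197.9.
Solving gives a = −0.74276, b = −0.30298.
Unit vector along 320° is (sin 320°, cos 320°) = (-0.6428, 0.7660).
Slope in that direction = a·(-0.6428) + b·(0.7660) = 0.24534.
Apparent dip = arctan|0.24534| = 13.8° (true dip is 38.7°, so apparent ≤ true as expected).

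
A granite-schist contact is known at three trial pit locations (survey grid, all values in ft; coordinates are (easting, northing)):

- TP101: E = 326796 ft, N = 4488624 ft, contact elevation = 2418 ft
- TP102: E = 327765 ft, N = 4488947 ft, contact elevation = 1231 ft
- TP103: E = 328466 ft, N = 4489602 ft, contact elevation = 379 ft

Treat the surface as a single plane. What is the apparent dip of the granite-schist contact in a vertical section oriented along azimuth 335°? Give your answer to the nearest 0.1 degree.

28.1°

Let the plane be z = a·E + b·N + c.
TP102−TP101: 969a + 323b = −1187;  TP103−TP101: 1670a + 978b = −2039.
Solving gives a = −1.23028, b = 0.01592.
Unit vector along 335° is (sin 335°, cos 335°) = (-0.4226, 0.9063).
Slope in that direction = a·(-0.4226) + b·(0.9063) = 0.53437.
Apparent dip = arctan|0.53437| = 28.1° (true dip is 50.9°, so apparent ≤ true as expected).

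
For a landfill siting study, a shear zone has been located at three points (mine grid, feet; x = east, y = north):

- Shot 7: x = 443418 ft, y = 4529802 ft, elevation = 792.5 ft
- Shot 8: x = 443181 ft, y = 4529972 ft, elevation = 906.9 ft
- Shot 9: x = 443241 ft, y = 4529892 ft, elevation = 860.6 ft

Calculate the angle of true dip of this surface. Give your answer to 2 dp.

Two edge vectors: Shot 7→Shot 8 = (-237, 170, 114.4), Shot 7→Shot 9 = (-177, 90, 68.1).
Normal n = (Shot 7→Shot 8) × (Shot 7→Shot 9) = (1281, -4109.1, 8760).
So ∂z/∂x = −n_x/n_z = −0.14623 and ∂z/∂y = −n_y/n_z = 0.46908.
Gradient magnitude |∇z| = √(a² + b²) = √(0.02138 + 0.22003) = 0.49134.
True dip = arctan(0.49134) = 26.17°, dipping toward SSE (azimuth ≈ 163°).

26.17°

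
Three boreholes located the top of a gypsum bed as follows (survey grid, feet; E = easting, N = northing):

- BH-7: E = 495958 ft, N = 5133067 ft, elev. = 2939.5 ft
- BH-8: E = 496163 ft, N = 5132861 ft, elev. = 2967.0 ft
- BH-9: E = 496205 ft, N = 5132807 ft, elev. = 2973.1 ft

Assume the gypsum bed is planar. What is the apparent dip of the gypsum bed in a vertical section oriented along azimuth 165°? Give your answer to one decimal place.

3.6°

Two edge vectors: BH-7→BH-8 = (205, -206, 27.5), BH-7→BH-9 = (247, -260, 33.6).
Normal n = (BH-7→BH-8) × (BH-7→BH-9) = (228.4, -95.5, -2418).
So ∂z/∂E = −n_x/n_z = 0.09446 and ∂z/∂N = −n_y/n_z = −0.03950.
Unit vector along 165° is (sin 165°, cos 165°) = (0.2588, -0.9659).
Slope in that direction = a·(0.2588) + b·(-0.9659) = 0.06260.
Apparent dip = arctan|0.06260| = 3.6° (true dip is 5.8°, so apparent ≤ true as expected).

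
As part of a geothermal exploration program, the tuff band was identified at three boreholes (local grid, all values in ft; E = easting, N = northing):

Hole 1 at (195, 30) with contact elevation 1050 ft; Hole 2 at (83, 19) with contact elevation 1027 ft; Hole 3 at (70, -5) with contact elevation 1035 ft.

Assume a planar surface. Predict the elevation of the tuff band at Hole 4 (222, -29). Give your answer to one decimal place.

1084.5 ft

Two edge vectors: Hole 1→Hole 2 = (-112, -11, -23), Hole 1→Hole 3 = (-125, -35, -15).
Normal n = (Hole 1→Hole 2) × (Hole 1→Hole 3) = (-640, 1195, 2545).
So ∂z/∂E = −n_x/n_z = 0.25147 and ∂z/∂N = −n_y/n_z = −0.46955.
Intercept c from Hole 1: 1050 − 49.04 + 14.09 = 1015.05.
At (222, -29): z = 55.8 + 13.6 + 1015.05 = 1084.5 ft.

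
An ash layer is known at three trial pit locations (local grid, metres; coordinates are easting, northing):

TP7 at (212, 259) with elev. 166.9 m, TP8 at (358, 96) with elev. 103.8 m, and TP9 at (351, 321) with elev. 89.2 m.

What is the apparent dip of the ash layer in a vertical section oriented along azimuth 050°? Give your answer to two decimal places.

24.35°

Two edge vectors: TP7→TP8 = (146, -163, -63.1), TP7→TP9 = (139, 62, -77.7).
Normal n = (TP7→TP8) × (TP7→TP9) = (16577.3, 2573.3, 31709).
So ∂z/∂easting = −n_x/n_z = −0.52279 and ∂z/∂northing = −n_y/n_z = −0.08115.
Unit vector along 050° is (sin 50°, cos 50°) = (0.7660, 0.6428).
Slope in that direction = a·(0.7660) + b·(0.6428) = −0.45265.
Apparent dip = arctan|0.45265| = 24.35° (true dip is 27.9°, so apparent ≤ true as expected).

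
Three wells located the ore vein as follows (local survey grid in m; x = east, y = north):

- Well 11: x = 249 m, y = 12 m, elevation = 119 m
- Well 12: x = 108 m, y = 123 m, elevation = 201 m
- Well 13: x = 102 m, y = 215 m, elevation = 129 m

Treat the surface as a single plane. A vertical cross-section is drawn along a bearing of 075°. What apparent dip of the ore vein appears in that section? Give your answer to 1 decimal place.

Two edge vectors: Well 11→Well 12 = (-141, 111, 82), Well 11→Well 13 = (-147, 203, 10).
Normal n = (Well 11→Well 12) × (Well 11→Well 13) = (-15536, -10644, -12306).
So ∂z/∂x = −n_x/n_z = −1.26247 and ∂z/∂y = −n_y/n_z = −0.86494.
Unit vector along 075° is (sin 75°, cos 75°) = (0.9659, 0.2588).
Slope in that direction = a·(0.9659) + b·(0.2588) = −1.44332.
Apparent dip = arctan|1.44332| = 55.3° (true dip is 56.8°, so apparent ≤ true as expected).

55.3°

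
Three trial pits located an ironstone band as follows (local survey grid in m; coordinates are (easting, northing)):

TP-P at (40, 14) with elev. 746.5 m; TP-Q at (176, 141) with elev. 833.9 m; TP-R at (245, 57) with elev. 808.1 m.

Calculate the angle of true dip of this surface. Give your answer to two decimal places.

Two edge vectors: TP-P→TP-Q = (136, 127, 87.4), TP-P→TP-R = (205, 43, 61.6).
Normal n = (TP-P→TP-Q) × (TP-P→TP-R) = (4065, 9539.4, -20187).
So ∂z/∂E = −n_x/n_z = 0.20137 and ∂z/∂N = −n_y/n_z = 0.47255.
Gradient magnitude |∇z| = √(a² + b²) = √(0.04055 + 0.22331) = 0.51367.
True dip = arctan(0.51367) = 27.19°, dipping toward SSW (azimuth ≈ 203°).

27.19°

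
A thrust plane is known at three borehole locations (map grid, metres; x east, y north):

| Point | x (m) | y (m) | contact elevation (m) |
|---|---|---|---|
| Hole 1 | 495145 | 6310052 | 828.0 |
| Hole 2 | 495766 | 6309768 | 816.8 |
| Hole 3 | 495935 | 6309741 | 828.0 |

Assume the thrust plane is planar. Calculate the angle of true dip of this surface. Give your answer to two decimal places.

16.93°

Two edge vectors: Hole 1→Hole 2 = (621, -284, -11.2), Hole 1→Hole 3 = (790, -311, 0).
Normal n = (Hole 1→Hole 2) × (Hole 1→Hole 3) = (-3483.2, -8848, 31229).
So ∂z/∂x = −n_x/n_z = 0.11154 and ∂z/∂y = −n_y/n_z = 0.28333.
Gradient magnitude |∇z| = √(a² + b²) = √(0.01244 + 0.08027) = 0.30449.
True dip = arctan(0.30449) = 16.93°, dipping toward SSW (azimuth ≈ 201°).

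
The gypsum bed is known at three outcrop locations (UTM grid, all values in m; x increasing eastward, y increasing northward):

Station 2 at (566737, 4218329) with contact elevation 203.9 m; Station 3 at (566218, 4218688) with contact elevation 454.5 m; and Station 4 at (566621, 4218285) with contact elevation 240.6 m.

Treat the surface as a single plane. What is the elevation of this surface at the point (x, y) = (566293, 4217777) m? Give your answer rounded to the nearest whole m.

Two edge vectors: Station 2→Station 3 = (-519, 359, 250.6), Station 2→Station 4 = (-116, -44, 36.7).
Normal n = (Station 2→Station 3) × (Station 2→Station 4) = (24201.7, -10022.3, 64480).
So ∂z/∂x = −n_x/n_z = −0.37533654 and ∂z/∂y = −n_y/n_z = 0.15543269.
Intercept c from Station 2: 203.9 + 212717.10 − 655666.23 = −442745.23.
At (566293, 4217777): z = −212550.5 + 655580.4 − 442745.23 = 284.8 m.

285 m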